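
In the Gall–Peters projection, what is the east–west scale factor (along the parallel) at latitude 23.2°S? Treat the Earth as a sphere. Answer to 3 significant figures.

Gall–Peters is a cylindrical equal-area projection with standard parallels at ±45°. Cylindrical equal-area (φ₀ = 45°): h = cos φ / cos 45° along meridians, k = cos 45° / cos φ along parallels; h·k = 1.
k = cos 45° / cos 23.2° = 0.7071/0.9191 = 0.7693.

0.769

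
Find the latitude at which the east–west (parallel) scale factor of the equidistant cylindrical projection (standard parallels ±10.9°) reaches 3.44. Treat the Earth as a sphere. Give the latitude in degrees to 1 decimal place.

73.4°

In the equirectangular projection with standard parallel φ₀ = 10.9° (x = Rλ cos φ₀, y = Rφ), meridians are true-scale (h = 1) and the parallel scale is k = cos φ₀ / cos φ.
k = cos φ₀ / cos φ = 3.44  ⇒  cos φ = cos 10.9° / 3.44 = 0.2855.
φ = arccos(0.2855) ≈ 73.4°.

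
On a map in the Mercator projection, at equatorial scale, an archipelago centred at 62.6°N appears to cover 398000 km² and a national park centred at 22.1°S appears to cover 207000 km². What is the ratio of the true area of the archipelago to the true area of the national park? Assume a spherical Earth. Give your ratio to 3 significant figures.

Since Mercator area scale is 1/cos²φ, the true area equals the apparent area multiplied by cos²φ.
True area of archipelago: 398000 × cos²(62.6°) = 398000 × 0.2118 = 84290 km².
True area of national park: 207000 × cos²(22.1°) = 207000 × 0.8585 = 177700 km².
Ratio = 84290 / 177700 ≈ 0.474.

0.474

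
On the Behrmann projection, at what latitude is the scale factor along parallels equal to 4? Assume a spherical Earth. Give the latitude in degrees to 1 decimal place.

The Behrmann projection is cylindrical equal-area with φ₀ = 30°. For cylindrical equal-area with standard parallel φ₀, h = cos φ / cos φ₀ and k = cos φ₀ / cos φ, so h·k = 1.
k = cos φ₀ / cos φ = 4  ⇒  cos φ = cos 30° / 4 = 0.2165.
φ = arccos(0.2165) ≈ 77.5°.

77.5°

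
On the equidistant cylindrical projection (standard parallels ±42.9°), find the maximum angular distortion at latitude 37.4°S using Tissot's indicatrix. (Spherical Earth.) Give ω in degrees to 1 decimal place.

4.6°

With standard parallel φ₀ = 42.9°, the equirectangular projection gives x = Rλ cos φ₀, y = Rφ, so h = 1 and k = cos 42.9° / cos φ.
At 37.4°: h = 1.000, k = 0.9221; principal scales a = 1.000, b = 0.9221.
sin(ω/2) = (a − b)/(a + b) = 0.07788/1.922 = 0.04052, so ω = 2 arcsin(0.04052) ≈ 4.6°.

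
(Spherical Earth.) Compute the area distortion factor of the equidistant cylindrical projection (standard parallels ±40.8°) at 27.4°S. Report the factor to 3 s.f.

0.853

The equidistant cylindrical projection with φ₀ = 40.8° has h = 1 (meridians true) and k = cos φ₀ / cos φ along parallels.
Areal scale = h·k = 1 × cos φ₀ / cos φ; at 27.4°, h = 1.000, k = 0.8526, so h·k = 0.8526.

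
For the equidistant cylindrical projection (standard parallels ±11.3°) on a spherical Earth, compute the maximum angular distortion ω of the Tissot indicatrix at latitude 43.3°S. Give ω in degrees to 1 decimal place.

With standard parallel φ₀ = 11.3°, the equirectangular projection gives x = Rλ cos φ₀, y = Rφ, so h = 1 and k = cos 11.3° / cos φ.
At 43.3°: h = 1.000, k = 1.347; principal scales a = 1.347, b = 1.000.
sin(ω/2) = (a − b)/(a + b) = 0.3474/2.347 = 0.1480, so ω = 2 arcsin(0.1480) ≈ 17.0°.

17.0°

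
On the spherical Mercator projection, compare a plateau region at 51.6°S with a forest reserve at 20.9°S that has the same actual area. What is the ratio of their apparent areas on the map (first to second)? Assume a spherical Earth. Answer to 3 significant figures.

2.26

Mercator is conformal with k = sec φ, so areal scale = k² = sec²φ.
At 51.6°: sec²(51.6°) = 1/0.6211² = 2.592.
At 20.9°: sec²(20.9°) = 1/0.9342² = 1.146.
Ratio = 2.592/1.146 = cos²(20.9°)/cos²(51.6°) ≈ 2.26.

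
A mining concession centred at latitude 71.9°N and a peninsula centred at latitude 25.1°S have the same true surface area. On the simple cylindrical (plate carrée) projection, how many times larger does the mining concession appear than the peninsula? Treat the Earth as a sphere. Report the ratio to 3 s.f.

For the equirectangular projection with φ₀ = 0 (plate carrée), h = 1 along meridians and k = sec φ along parallels.
Areal scale at 71.9°: h·k = 1.000 × 3.219 = 3.219.
Areal scale at 25.1°: h·k = 1.000 × 1.104 = 1.104.
Ratio = 3.219/1.104 ≈ 2.91.

2.91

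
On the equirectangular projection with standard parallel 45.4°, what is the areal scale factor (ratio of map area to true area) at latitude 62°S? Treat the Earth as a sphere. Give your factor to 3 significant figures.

In the equirectangular projection with standard parallel φ₀ = 45.4° (x = Rλ cos φ₀, y = Rφ), meridians are true-scale (h = 1) and the parallel scale is k = cos φ₀ / cos φ.
Areal scale = h·k = 1 × cos φ₀ / cos φ; at 62°, h = 1.000, k = 1.496, so h·k = 1.496.

1.50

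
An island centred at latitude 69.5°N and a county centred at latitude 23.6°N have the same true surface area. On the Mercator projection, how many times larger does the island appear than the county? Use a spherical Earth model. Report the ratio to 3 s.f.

On Mercator, area is exaggerated by sec²φ = 1/cos²φ.
At 69.5°: sec²(69.5°) = 1/0.3502² = 8.154.
At 23.6°: sec²(23.6°) = 1/0.9164² = 1.191.
Ratio = 8.154/1.191 = cos²(23.6°)/cos²(69.5°) ≈ 6.85.

6.85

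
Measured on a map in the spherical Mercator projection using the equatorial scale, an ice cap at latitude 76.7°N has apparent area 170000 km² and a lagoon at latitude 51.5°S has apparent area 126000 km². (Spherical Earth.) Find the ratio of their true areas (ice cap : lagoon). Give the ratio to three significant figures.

0.184

Since Mercator area scale is 1/cos²φ, the true area equals the apparent area multiplied by cos²φ.
True area of ice cap: 170000 × cos²(76.7°) = 170000 × 0.05292 = 8997 km².
True area of lagoon: 126000 × cos²(51.5°) = 126000 × 0.3875 = 48830 km².
Ratio = 8997 / 48830 ≈ 0.184.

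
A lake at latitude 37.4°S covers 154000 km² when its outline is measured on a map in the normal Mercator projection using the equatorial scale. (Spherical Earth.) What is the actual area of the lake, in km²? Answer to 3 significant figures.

Mercator is conformal, so the point scale is isotropic: h = k = sec φ = 1/cos φ.
Areal scale = k² = sec²φ = 1/cos²(37.4°) = 1/0.7944² = 1.585.
True area = apparent / (areal scale) = 154000 / 1.585 ≈ 97200 km².

97200 km²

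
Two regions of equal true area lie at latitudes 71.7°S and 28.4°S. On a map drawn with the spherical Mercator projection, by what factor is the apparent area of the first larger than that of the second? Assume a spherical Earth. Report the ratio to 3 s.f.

7.85

Mercator areal scale is sec²φ.
At 71.7°: sec²(71.7°) = 1/0.3140² = 10.14.
At 28.4°: sec²(28.4°) = 1/0.8796² = 1.292.
Ratio = 10.14/1.292 = cos²(28.4°)/cos²(71.7°) ≈ 7.85.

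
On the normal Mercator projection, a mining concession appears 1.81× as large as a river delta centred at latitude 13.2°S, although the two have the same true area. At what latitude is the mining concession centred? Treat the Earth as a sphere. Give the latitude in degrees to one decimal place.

On Mercator, (apparent₁)/(apparent₂) = sec²φ₁ / sec²φ₂ when true areas are equal.
cos²φ₂ / cos²φ₁ = 1.81  ⇒  cos φ₁ = cos 13.2° / √1.81 = 0.9736/1.345 = 0.7237.
φ₁ = arccos(0.7237) ≈ 43.6°.

43.6°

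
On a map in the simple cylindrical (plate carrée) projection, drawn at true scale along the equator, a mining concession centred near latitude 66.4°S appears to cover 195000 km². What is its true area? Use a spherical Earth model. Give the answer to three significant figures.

78100 km²

For the equirectangular projection with φ₀ = 0 (plate carrée), h = 1 along meridians and k = sec φ along parallels.
Areal scale = h·k = 1 × sec φ; at 66.4°, h = 1.000, k = 2.498, so h·k = 2.498.
True area = apparent / (areal scale) = 195000 / 2.498 ≈ 78100 km².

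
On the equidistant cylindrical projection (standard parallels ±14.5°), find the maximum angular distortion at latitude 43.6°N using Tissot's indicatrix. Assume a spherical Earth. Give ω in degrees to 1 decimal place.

The equidistant cylindrical projection with φ₀ = 14.5° has h = 1 (meridians true) and k = cos φ₀ / cos φ along parallels.
At 43.6°: h = 1.000, k = 1.337; principal scales a = 1.337, b = 1.000.
sin(ω/2) = (a − b)/(a + b) = 0.3369/2.337 = 0.1442, so ω = 2 arcsin(0.1442) ≈ 16.6°.

16.6°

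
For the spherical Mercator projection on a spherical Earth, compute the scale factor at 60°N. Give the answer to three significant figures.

2.00

The Mercator projection is conformal; its linear scale factor is the same in every direction and equals sec φ = 1/cos φ.
k = 1/cos 60° = 1/0.5000 = 2.000.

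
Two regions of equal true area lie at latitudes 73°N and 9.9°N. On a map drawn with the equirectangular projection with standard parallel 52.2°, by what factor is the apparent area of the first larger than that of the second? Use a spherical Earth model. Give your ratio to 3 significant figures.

The equidistant cylindrical projection with φ₀ = 52.2° has h = 1 (meridians true) and k = cos φ₀ / cos φ along parallels.
Areal scale at 73°: h·k = 1.000 × 2.096 = 2.096.
Areal scale at 9.9°: h·k = 1.000 × 0.6222 = 0.6222.
Ratio = 2.096/0.6222 ≈ 3.37.

3.37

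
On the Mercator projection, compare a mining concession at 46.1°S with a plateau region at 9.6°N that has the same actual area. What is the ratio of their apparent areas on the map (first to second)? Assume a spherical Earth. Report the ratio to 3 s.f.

Mercator is conformal with k = sec φ, so areal scale = k² = sec²φ.
At 46.1°: sec²(46.1°) = 1/0.6934² = 2.080.
At 9.6°: sec²(9.6°) = 1/0.9860² = 1.029.
Ratio = 2.080/1.029 = cos²(9.6°)/cos²(46.1°) ≈ 2.02.

2.02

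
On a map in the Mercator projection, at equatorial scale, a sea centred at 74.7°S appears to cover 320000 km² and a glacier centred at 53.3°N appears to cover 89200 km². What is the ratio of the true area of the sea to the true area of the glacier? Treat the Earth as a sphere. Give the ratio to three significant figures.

0.699

Mercator's areal exaggeration is sec²φ; hence true area = (apparent area) · cos²φ.
True area of sea: 320000 × cos²(74.7°) = 320000 × 0.06963 = 22280 km².
True area of glacier: 89200 × cos²(53.3°) = 89200 × 0.3572 = 31860 km².
Ratio = 22280 / 31860 ≈ 0.699.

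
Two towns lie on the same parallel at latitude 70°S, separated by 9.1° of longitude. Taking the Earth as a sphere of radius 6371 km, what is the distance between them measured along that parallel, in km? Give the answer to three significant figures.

Arc length along a parallel = R cos φ · Δλ (with Δλ in radians).
= 6371 × cos 70° × (9.1° × π/180) = 6371 × 0.3420 × 0.1588 ≈ 346 km.

346 km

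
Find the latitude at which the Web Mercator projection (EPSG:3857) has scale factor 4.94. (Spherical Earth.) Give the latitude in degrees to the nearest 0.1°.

78.3°

Mercator scale is k = sec φ = 1/cos φ.
1/cos φ = 4.94  ⇒  cos φ = 0.2024  ⇒  φ = arccos(0.2024) ≈ 78.3°.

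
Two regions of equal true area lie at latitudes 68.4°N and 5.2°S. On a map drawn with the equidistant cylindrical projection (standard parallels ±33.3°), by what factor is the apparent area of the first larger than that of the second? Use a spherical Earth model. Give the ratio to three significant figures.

With standard parallel φ₀ = 33.3°, the equirectangular projection gives x = Rλ cos φ₀, y = Rφ, so h = 1 and k = cos 33.3° / cos φ.
Areal scale at 68.4°: h·k = 1.000 × 2.270 = 2.270.
Areal scale at 5.2°: h·k = 1.000 × 0.8393 = 0.8393.
Ratio = 2.270/0.8393 ≈ 2.71.

2.71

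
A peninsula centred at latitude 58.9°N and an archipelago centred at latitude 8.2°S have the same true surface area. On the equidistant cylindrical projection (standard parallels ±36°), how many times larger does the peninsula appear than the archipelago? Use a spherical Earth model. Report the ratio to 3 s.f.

The equidistant cylindrical projection with φ₀ = 36° has h = 1 (meridians true) and k = cos φ₀ / cos φ along parallels.
Areal scale at 58.9°: h·k = 1.000 × 1.566 = 1.566.
Areal scale at 8.2°: h·k = 1.000 × 0.8174 = 0.8174.
Ratio = 1.566/0.8174 ≈ 1.92.

1.92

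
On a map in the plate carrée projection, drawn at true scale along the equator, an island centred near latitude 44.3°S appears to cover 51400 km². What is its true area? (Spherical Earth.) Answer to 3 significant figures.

36800 km²

In the plate carrée (x = Rλ, y = Rφ), meridians are true-scale (h = 1) and parallels are stretched by k = sec φ.
Areal scale = h·k = 1 × sec φ; at 44.3°, h = 1.000, k = 1.397, so h·k = 1.397.
True area = apparent / (areal scale) = 51400 / 1.397 ≈ 36800 km².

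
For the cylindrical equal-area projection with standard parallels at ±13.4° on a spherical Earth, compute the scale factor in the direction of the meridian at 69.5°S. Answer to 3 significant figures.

0.360

A cylindrical equal-area projection with standard parallel φ₀ has meridian scale h = cos φ / cos φ₀ and parallel scale k = cos φ₀ / cos φ (so areas are preserved, h·k = 1).
h = cos 69.5° / cos 13.4° = 0.3502/0.9728 = 0.3600.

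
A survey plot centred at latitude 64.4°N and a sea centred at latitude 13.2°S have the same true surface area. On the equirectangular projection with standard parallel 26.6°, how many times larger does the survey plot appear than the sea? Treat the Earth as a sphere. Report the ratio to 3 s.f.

2.25

With standard parallel φ₀ = 26.6°, the equirectangular projection gives x = Rλ cos φ₀, y = Rφ, so h = 1 and k = cos 26.6° / cos φ.
Areal scale at 64.4°: h·k = 1.000 × 2.069 = 2.069.
Areal scale at 13.2°: h·k = 1.000 × 0.9184 = 0.9184.
Ratio = 2.069/0.9184 ≈ 2.25.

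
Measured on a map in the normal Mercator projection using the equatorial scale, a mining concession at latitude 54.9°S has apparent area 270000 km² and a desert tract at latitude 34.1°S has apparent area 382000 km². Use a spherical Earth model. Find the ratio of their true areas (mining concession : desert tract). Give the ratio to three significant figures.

0.341

Mercator's areal exaggeration is sec²φ; hence true area = (apparent area) · cos²φ.
True area of mining concession: 270000 × cos²(54.9°) = 270000 × 0.3306 = 89270 km².
True area of desert tract: 382000 × cos²(34.1°) = 382000 × 0.6857 = 261900 km².
Ratio = 89270 / 261900 ≈ 0.341.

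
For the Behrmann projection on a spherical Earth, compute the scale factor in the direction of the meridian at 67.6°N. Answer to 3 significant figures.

0.440

Behrmann is a cylindrical equal-area projection with standard parallels at ±30°. For cylindrical equal-area with standard parallel φ₀, h = cos φ / cos φ₀ and k = cos φ₀ / cos φ, so h·k = 1.
h = cos 67.6° / cos 30° = 0.3811/0.8660 = 0.4400.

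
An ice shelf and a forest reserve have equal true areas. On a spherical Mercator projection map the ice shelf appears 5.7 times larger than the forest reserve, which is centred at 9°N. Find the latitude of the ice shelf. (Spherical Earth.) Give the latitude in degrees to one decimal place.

65.6°

On Mercator, (apparent₁)/(apparent₂) = sec²φ₁ / sec²φ₂ when true areas are equal.
cos²φ₂ / cos²φ₁ = 5.7  ⇒  cos φ₁ = cos 9° / √5.7 = 0.9877/2.387 = 0.4137.
φ₁ = arccos(0.4137) ≈ 65.6°.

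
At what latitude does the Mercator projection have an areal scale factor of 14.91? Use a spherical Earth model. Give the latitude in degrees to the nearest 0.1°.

75.0°

Mercator areal scale is sec²φ.
sec²φ = 14.91  ⇒  cos²φ = 0.06707  ⇒  cos φ = 0.2590.
φ = arccos(0.2590) ≈ 75.0°.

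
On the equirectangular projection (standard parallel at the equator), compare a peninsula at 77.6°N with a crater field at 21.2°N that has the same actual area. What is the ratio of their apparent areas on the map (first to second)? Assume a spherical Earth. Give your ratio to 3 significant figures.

In the plate carrée (x = Rλ, y = Rφ), meridians are true-scale (h = 1) and parallels are stretched by k = sec φ.
Areal scale at 77.6°: h·k = 1.000 × 4.657 = 4.657.
Areal scale at 21.2°: h·k = 1.000 × 1.073 = 1.073.
Ratio = 4.657/1.073 ≈ 4.34.

4.34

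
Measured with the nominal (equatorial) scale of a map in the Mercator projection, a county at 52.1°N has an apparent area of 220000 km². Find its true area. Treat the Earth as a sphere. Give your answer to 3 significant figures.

83000 km²

The Mercator projection is conformal; its linear scale factor is the same in every direction and equals sec φ = 1/cos φ.
Areal scale = k² = sec²φ = 1/cos²(52.1°) = 1/0.6143² = 2.650.
True area = apparent / (areal scale) = 220000 / 2.650 ≈ 83000 km².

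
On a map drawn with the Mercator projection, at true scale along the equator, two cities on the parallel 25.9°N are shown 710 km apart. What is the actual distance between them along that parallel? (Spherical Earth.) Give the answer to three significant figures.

The Mercator projection is conformal; its linear scale factor is the same in every direction and equals sec φ = 1/cos φ.
Along the parallel at 25.9°, map distances are exaggerated by k = sec 25.9° = 1.112.
True distance = 710 / 1.112 = 710 × cos 25.9° ≈ 639 km.

639 km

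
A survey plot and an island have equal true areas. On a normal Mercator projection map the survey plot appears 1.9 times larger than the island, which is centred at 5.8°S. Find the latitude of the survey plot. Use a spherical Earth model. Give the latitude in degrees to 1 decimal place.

43.8°

For equal true areas on Mercator, apparent areas scale as sec²φ, so the ratio is cos²φ₂ / cos²φ₁.
cos²φ₂ / cos²φ₁ = 1.9  ⇒  cos φ₁ = cos 5.8° / √1.9 = 0.9949/1.378 = 0.7218.
φ₁ = arccos(0.7218) ≈ 43.8°.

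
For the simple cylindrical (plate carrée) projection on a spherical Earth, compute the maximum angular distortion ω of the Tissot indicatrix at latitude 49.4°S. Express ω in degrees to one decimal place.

24.4°

In the plate carrée (x = Rλ, y = Rφ), meridians are true-scale (h = 1) and parallels are stretched by k = sec φ.
At 49.4°: h = 1.000, k = 1.537; principal scales a = 1.537, b = 1.000.
sin(ω/2) = (a − b)/(a + b) = 0.5366/2.537 = 0.2116, so ω = 2 arcsin(0.2116) ≈ 24.4°.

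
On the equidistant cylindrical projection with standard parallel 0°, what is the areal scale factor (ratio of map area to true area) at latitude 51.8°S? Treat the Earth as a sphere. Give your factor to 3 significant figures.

For the equirectangular projection with φ₀ = 0 (plate carrée), h = 1 along meridians and k = sec φ along parallels.
Areal scale = h·k = 1 × sec φ; at 51.8°, h = 1.000, k = 1.617, so h·k = 1.617.

1.62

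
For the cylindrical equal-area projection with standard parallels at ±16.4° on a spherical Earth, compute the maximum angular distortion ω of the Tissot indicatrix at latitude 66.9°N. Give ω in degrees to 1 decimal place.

91.0°

Cylindrical equal-area (φ₀ = 16.4°): h = cos φ / cos 16.4° along meridians, k = cos 16.4° / cos φ along parallels; h·k = 1.
At 66.9°: h = 0.4090, k = 2.445; principal scales a = 2.445, b = 0.4090.
sin(ω/2) = (a − b)/(a + b) = 2.036/2.854 = 0.7134, so ω = 2 arcsin(0.7134) ≈ 91.0°.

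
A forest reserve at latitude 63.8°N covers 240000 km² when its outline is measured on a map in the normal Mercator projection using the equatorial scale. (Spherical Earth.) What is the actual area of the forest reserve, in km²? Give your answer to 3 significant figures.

46800 km²

The Mercator projection is conformal; its linear scale factor is the same in every direction and equals sec φ = 1/cos φ.
Areal scale = k² = sec²φ = 1/cos²(63.8°) = 1/0.4415² = 5.130.
True area = apparent / (areal scale) = 240000 / 5.130 ≈ 46800 km².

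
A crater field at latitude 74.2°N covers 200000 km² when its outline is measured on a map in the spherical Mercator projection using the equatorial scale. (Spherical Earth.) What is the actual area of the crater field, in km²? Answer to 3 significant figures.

14800 km²

Mercator is conformal, so the point scale is isotropic: h = k = sec φ = 1/cos φ.
Areal scale = k² = sec²φ = 1/cos²(74.2°) = 1/0.2723² = 13.49.
True area = apparent / (areal scale) = 200000 / 13.49 ≈ 14800 km².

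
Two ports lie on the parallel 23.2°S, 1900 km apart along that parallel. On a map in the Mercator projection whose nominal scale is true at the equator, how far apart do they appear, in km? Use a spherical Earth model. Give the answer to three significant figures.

Mercator is conformal, so the point scale is isotropic: h = k = sec φ = 1/cos φ.
Along the parallel, k = sec 23.2° = 1/0.9191 = 1.088.
Map distance = 1900 × 1.088 ≈ 2070 km.

2070 km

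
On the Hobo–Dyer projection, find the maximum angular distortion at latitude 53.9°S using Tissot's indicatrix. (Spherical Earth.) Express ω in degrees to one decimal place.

Hobo–Dyer is a cylindrical equal-area projection with standard parallels at ±37.5°. A cylindrical equal-area projection with standard parallel φ₀ has meridian scale h = cos φ / cos φ₀ and parallel scale k = cos φ₀ / cos φ (so areas are preserved, h·k = 1).
At 53.9°: h = 0.7427, k = 1.347; principal scales a = 1.347, b = 0.7427.
sin(ω/2) = (a − b)/(a + b) = 0.6038/2.089 = 0.2890, so ω = 2 arcsin(0.2890) ≈ 33.6°.

33.6°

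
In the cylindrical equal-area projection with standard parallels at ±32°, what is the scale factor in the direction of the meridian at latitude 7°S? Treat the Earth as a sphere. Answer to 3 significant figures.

For cylindrical equal-area with standard parallel φ₀, h = cos φ / cos φ₀ and k = cos φ₀ / cos φ, so h·k = 1.
h = cos 7° / cos 32° = 0.9925/0.8480 = 1.170.

1.17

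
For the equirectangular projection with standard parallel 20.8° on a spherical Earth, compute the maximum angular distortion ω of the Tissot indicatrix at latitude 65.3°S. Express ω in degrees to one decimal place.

44.9°

With standard parallel φ₀ = 20.8°, the equirectangular projection gives x = Rλ cos φ₀, y = Rφ, so h = 1 and k = cos 20.8° / cos φ.
At 65.3°: h = 1.000, k = 2.237; principal scales a = 2.237, b = 1.000.
sin(ω/2) = (a − b)/(a + b) = 1.237/3.237 = 0.3822, so ω = 2 arcsin(0.3822) ≈ 44.9°.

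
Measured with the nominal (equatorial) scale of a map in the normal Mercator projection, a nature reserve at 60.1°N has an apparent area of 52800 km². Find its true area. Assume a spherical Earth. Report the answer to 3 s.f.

13100 km²

The Mercator projection is conformal; its linear scale factor is the same in every direction and equals sec φ = 1/cos φ.
Areal scale = k² = sec²φ = 1/cos²(60.1°) = 1/0.4985² = 4.024.
True area = apparent / (areal scale) = 52800 / 4.024 ≈ 13100 km².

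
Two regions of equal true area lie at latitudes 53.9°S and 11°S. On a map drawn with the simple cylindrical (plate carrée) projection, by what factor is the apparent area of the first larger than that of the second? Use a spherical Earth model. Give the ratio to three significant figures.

1.67

In the plate carrée (x = Rλ, y = Rφ), meridians are true-scale (h = 1) and parallels are stretched by k = sec φ.
Areal scale at 53.9°: h·k = 1.000 × 1.697 = 1.697.
Areal scale at 11°: h·k = 1.000 × 1.019 = 1.019.
Ratio = 1.697/1.019 ≈ 1.67.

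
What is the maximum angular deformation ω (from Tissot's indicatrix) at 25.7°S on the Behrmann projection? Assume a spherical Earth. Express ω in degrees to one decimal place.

Behrmann is a cylindrical equal-area projection with standard parallels at ±30°. Cylindrical equal-area (φ₀ = 30°): h = cos φ / cos 30° along meridians, k = cos 30° / cos φ along parallels; h·k = 1.
At 25.7°: h = 1.040, k = 0.9611; principal scales a = 1.040, b = 0.9611.
sin(ω/2) = (a − b)/(a + b) = 0.07937/2.002 = 0.03966, so ω = 2 arcsin(0.03966) ≈ 4.5°.

4.5°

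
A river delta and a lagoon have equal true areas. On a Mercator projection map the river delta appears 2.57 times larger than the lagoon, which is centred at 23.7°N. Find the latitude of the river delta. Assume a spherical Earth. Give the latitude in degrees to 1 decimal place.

On Mercator, (apparent₁)/(apparent₂) = sec²φ₁ / sec²φ₂ when true areas are equal.
cos²φ₂ / cos²φ₁ = 2.57  ⇒  cos φ₁ = cos 23.7° / √2.57 = 0.9157/1.603 = 0.5712.
φ₁ = arccos(0.5712) ≈ 55.2°.

55.2°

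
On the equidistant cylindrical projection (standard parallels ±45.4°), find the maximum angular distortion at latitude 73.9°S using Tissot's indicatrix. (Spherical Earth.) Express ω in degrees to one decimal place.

The equidistant cylindrical projection with φ₀ = 45.4° has h = 1 (meridians true) and k = cos φ₀ / cos φ along parallels.
At 73.9°: h = 1.000, k = 2.532; principal scales a = 2.532, b = 1.000.
sin(ω/2) = (a − b)/(a + b) = 1.532/3.532 = 0.4337, so ω = 2 arcsin(0.4337) ≈ 51.4°.

51.4°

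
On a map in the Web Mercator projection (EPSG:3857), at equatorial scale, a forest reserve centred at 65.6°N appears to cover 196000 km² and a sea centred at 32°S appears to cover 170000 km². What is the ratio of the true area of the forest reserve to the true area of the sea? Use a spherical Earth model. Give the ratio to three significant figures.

Mercator's areal exaggeration is sec²φ; hence true area = (apparent area) · cos²φ.
True area of forest reserve: 196000 × cos²(65.6°) = 196000 × 0.1707 = 33450 km².
True area of sea: 170000 × cos²(32°) = 170000 × 0.7192 = 122300 km².
Ratio = 33450 / 122300 ≈ 0.274.

0.274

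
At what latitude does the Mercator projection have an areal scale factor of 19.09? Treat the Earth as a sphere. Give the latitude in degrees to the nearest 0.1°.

76.8°

Mercator areal scale is sec²φ.
sec²φ = 19.09  ⇒  cos²φ = 0.05238  ⇒  cos φ = 0.2289.
φ = arccos(0.2289) ≈ 76.8°.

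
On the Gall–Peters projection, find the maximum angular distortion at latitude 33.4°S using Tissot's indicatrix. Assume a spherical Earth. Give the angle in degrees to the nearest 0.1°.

The Gall–Peters projection is cylindrical equal-area with φ₀ = 45°. For cylindrical equal-area with standard parallel φ₀, h = cos φ / cos φ₀ and k = cos φ₀ / cos φ, so h·k = 1.
At 33.4°: h = 1.181, k = 0.8470; principal scales a = 1.181, b = 0.8470.
sin(ω/2) = (a − b)/(a + b) = 0.3337/2.028 = 0.1646, so ω = 2 arcsin(0.1646) ≈ 18.9°.

18.9°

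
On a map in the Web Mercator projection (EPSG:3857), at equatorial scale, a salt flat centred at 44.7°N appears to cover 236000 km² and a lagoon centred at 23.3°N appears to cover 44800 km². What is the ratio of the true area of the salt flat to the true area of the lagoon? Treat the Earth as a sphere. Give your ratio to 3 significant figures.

Since Mercator area scale is 1/cos²φ, the true area equals the apparent area multiplied by cos²φ.
True area of salt flat: 236000 × cos²(44.7°) = 236000 × 0.5052 = 119200 km².
True area of lagoon: 44800 × cos²(23.3°) = 44800 × 0.8435 = 37790 km².
Ratio = 119200 / 37790 ≈ 3.16.

3.16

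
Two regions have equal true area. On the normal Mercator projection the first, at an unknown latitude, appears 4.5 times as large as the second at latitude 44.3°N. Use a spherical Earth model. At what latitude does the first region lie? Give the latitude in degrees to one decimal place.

70.3°

On Mercator, (apparent₁)/(apparent₂) = sec²φ₁ / sec²φ₂ when true areas are equal.
cos²φ₂ / cos²φ₁ = 4.5  ⇒  cos φ₁ = cos 44.3° / √4.5 = 0.7157/2.121 = 0.3374.
φ₁ = arccos(0.3374) ≈ 70.3°.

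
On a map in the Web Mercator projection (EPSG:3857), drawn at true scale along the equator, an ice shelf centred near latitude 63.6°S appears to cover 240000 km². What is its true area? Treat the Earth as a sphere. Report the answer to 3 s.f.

47400 km²

The Mercator projection is conformal; its linear scale factor is the same in every direction and equals sec φ = 1/cos φ.
Areal scale = k² = sec²φ = 1/cos²(63.6°) = 1/0.4446² = 5.058.
True area = apparent / (areal scale) = 240000 / 5.058 ≈ 47400 km².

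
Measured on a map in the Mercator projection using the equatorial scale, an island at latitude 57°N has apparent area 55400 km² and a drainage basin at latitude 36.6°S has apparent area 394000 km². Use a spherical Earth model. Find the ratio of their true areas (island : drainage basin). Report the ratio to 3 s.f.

0.0647

Mercator's areal exaggeration is sec²φ; hence true area = (apparent area) · cos²φ.
True area of island: 55400 × cos²(57°) = 55400 × 0.2966 = 16430 km².
True area of drainage basin: 394000 × cos²(36.6°) = 394000 × 0.6445 = 253900 km².
Ratio = 16430 / 253900 ≈ 0.0647.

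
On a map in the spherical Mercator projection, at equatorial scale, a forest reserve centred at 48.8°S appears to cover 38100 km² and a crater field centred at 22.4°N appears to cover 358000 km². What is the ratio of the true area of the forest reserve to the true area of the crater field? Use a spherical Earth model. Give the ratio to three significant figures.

0.0540

On Mercator the areal scale is sec²φ, so true area = apparent × cos²φ.
True area of forest reserve: 38100 × cos²(48.8°) = 38100 × 0.4339 = 16530 km².
True area of crater field: 358000 × cos²(22.4°) = 358000 × 0.8548 = 306000 km².
Ratio = 16530 / 306000 ≈ 0.0540.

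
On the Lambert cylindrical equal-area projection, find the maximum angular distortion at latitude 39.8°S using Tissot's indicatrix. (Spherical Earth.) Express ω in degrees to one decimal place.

The Lambert cylindrical equal-area projection is the cylindrical equal-area projection with its standard parallel at the equator (φ₀ = 0). A cylindrical equal-area projection with standard parallel φ₀ has meridian scale h = cos φ / cos φ₀ and parallel scale k = cos φ₀ / cos φ (so areas are preserved, h·k = 1).
At 39.8°: h = 0.7683, k = 1.302; principal scales a = 1.302, b = 0.7683.
sin(ω/2) = (a − b)/(a + b) = 0.5333/2.070 = 0.2577, so ω = 2 arcsin(0.2577) ≈ 29.9°.

29.9°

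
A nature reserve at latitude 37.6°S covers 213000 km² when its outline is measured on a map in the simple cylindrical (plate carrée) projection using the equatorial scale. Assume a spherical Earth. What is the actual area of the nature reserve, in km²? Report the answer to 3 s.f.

169000 km²

For the equirectangular projection with φ₀ = 0 (plate carrée), h = 1 along meridians and k = sec φ along parallels.
Areal scale = h·k = 1 × sec φ; at 37.6°, h = 1.000, k = 1.262, so h·k = 1.262.
True area = apparent / (areal scale) = 213000 / 1.262 ≈ 169000 km².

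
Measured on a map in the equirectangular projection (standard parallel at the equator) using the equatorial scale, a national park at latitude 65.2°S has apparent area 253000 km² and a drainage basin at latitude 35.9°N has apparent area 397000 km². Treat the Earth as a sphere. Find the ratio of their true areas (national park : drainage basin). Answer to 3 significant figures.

On the plate carrée, areal scale = h·k = 1 × sec φ, so true area = apparent × cos φ.
True area of national park: 253000 × cos(65.2°) = 253000 × 0.4195 = 106100 km².
True area of drainage basin: 397000 × cos(35.9°) = 397000 × 0.8100 = 321600 km².
Ratio = 106100 / 321600 ≈ 0.330.

0.330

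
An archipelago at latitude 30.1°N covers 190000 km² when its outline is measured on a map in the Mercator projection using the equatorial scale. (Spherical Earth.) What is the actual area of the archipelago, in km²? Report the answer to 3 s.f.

142000 km²

Mercator is conformal, so the point scale is isotropic: h = k = sec φ = 1/cos φ.
Areal scale = k² = sec²φ = 1/cos²(30.1°) = 1/0.8652² = 1.336.
True area = apparent / (areal scale) = 190000 / 1.336 ≈ 142000 km².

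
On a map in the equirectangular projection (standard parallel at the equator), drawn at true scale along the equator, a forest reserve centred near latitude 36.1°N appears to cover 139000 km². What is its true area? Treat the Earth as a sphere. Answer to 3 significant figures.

For the equirectangular projection with φ₀ = 0 (plate carrée), h = 1 along meridians and k = sec φ along parallels.
Areal scale = h·k = 1 × sec φ; at 36.1°, h = 1.000, k = 1.238, so h·k = 1.238.
True area = apparent / (areal scale) = 139000 / 1.238 ≈ 112000 km².

112000 km²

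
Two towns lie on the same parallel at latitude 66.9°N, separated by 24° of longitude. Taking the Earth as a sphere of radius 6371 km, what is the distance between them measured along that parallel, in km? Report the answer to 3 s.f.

1050 km

Arc length along a parallel = R cos φ · Δλ (with Δλ in radians).
= 6371 × cos 66.9° × (24° × π/180) = 6371 × 0.3923 × 0.4189 ≈ 1050 km.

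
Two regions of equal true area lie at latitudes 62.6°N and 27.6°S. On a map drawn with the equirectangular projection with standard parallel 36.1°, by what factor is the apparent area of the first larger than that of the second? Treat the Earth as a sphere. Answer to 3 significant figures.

1.93

With standard parallel φ₀ = 36.1°, the equirectangular projection gives x = Rλ cos φ₀, y = Rφ, so h = 1 and k = cos 36.1° / cos φ.
Areal scale at 62.6°: h·k = 1.000 × 1.756 = 1.756.
Areal scale at 27.6°: h·k = 1.000 × 0.9117 = 0.9117.
Ratio = 1.756/0.9117 ≈ 1.93.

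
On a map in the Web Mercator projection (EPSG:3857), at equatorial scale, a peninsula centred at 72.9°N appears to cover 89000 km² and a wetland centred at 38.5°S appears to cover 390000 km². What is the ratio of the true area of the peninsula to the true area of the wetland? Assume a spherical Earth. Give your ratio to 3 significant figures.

0.0322

Since Mercator area scale is 1/cos²φ, the true area equals the apparent area multiplied by cos²φ.
True area of peninsula: 89000 × cos²(72.9°) = 89000 × 0.08646 = 7695 km².
True area of wetland: 390000 × cos²(38.5°) = 390000 × 0.6125 = 238900 km².
Ratio = 7695 / 238900 ≈ 0.0322.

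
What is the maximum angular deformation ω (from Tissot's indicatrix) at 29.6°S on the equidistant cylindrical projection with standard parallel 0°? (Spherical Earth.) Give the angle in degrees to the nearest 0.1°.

For the equirectangular projection with φ₀ = 0 (plate carrée), h = 1 along meridians and k = sec φ along parallels.
At 29.6°: h = 1.000, k = 1.150; principal scales a = 1.150, b = 1.000.
sin(ω/2) = (a − b)/(a + b) = 0.1501/2.150 = 0.06981, so ω = 2 arcsin(0.06981) ≈ 8.0°.

8.0°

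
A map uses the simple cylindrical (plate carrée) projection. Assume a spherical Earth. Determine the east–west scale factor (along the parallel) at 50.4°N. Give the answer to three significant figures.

For the equirectangular projection with φ₀ = 0 (plate carrée), h = 1 along meridians and k = sec φ along parallels.
k = 1/cos 50.4° = 1/0.6374 = 1.569.

1.57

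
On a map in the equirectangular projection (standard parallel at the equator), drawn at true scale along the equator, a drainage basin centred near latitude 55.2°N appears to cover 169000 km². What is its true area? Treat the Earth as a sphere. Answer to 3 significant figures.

96500 km²

In the plate carrée (x = Rλ, y = Rφ), meridians are true-scale (h = 1) and parallels are stretched by k = sec φ.
Areal scale = h·k = 1 × sec φ; at 55.2°, h = 1.000, k = 1.752, so h·k = 1.752.
True area = apparent / (areal scale) = 169000 / 1.752 ≈ 96500 km².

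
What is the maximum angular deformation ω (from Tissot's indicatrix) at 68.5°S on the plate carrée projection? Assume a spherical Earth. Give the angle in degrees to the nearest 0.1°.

55.2°

In the plate carrée (x = Rλ, y = Rφ), meridians are true-scale (h = 1) and parallels are stretched by k = sec φ.
At 68.5°: h = 1.000, k = 2.729; principal scales a = 2.729, b = 1.000.
sin(ω/2) = (a − b)/(a + b) = 1.729/3.729 = 0.4636, so ω = 2 arcsin(0.4636) ≈ 55.2°.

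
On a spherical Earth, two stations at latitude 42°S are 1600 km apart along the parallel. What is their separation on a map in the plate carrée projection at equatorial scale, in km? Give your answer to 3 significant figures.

2150 km

Plate carrée maps x = Rλ, y = Rφ. The meridian scale is h = 1 and the parallel scale is k = 1/cos φ = sec φ.
Along the parallel, k = sec 42° = 1/0.7431 = 1.346.
Map distance = 1600 × 1.346 ≈ 2150 km.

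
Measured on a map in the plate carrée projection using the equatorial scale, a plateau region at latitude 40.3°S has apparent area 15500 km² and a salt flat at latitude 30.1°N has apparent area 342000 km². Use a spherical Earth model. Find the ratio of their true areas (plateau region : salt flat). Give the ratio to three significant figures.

On the plate carrée, areal scale = h·k = 1 × sec φ, so true area = apparent × cos φ.
True area of plateau region: 15500 × cos(40.3°) = 15500 × 0.7627 = 11820 km².
True area of salt flat: 342000 × cos(30.1°) = 342000 × 0.8652 = 295900 km².
Ratio = 11820 / 295900 ≈ 0.0400.

0.0400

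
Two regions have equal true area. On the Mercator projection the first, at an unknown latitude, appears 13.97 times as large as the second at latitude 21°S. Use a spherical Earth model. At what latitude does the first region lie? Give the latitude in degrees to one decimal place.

75.5°

Mercator areal scale is sec²φ, so apparent-area ratio = sec²φ₁ / sec²φ₂ = cos²φ₂ / cos²φ₁.
cos²φ₂ / cos²φ₁ = 13.97  ⇒  cos φ₁ = cos 21° / √13.97 = 0.9336/3.738 = 0.2498.
φ₁ = arccos(0.2498) ≈ 75.5°.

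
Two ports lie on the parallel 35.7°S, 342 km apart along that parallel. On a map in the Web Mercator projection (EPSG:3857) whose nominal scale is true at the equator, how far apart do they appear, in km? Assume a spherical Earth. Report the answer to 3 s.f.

Mercator is conformal, so the point scale is isotropic: h = k = sec φ = 1/cos φ.
Along the parallel, k = sec 35.7° = 1/0.8121 = 1.231.
Map distance = 342 × 1.231 ≈ 421 km.

421 km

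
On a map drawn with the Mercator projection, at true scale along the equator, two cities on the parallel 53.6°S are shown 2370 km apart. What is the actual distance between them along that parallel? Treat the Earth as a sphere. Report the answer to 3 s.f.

1410 km

For Mercator, h = k = sec φ (a conformal cylindrical projection has a single point scale, 1/cos φ).
Along the parallel at 53.6°, map distances are exaggerated by k = sec 53.6° = 1.685.
True distance = 2370 / 1.685 = 2370 × cos 53.6° ≈ 1410 km.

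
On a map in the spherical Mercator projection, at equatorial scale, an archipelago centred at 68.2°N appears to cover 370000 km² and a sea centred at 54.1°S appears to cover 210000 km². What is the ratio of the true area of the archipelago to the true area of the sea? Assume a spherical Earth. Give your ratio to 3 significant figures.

Mercator's areal exaggeration is sec²φ; hence true area = (apparent area) · cos²φ.
True area of archipelago: 370000 × cos²(68.2°) = 370000 × 0.1379 = 51030 km².
True area of sea: 210000 × cos²(54.1°) = 210000 × 0.3438 = 72200 km².
Ratio = 51030 / 72200 ≈ 0.707.

0.707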